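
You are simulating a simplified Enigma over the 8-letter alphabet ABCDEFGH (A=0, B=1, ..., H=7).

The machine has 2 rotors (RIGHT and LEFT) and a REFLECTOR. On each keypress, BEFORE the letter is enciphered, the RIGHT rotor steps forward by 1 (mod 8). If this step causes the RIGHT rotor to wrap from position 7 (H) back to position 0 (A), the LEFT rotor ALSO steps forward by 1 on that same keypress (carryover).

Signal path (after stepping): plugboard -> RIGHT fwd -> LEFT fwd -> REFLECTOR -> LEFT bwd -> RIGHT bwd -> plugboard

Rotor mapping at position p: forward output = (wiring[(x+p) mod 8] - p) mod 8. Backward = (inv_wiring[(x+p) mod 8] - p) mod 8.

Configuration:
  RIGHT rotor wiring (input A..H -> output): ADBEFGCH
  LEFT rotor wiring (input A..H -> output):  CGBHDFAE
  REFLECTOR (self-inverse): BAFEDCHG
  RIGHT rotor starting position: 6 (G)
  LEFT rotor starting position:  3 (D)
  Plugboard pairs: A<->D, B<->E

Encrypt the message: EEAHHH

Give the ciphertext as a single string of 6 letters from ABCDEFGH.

Answer: CCECFB

Derivation:
Char 1 ('E'): step: R->7, L=3; E->plug->B->R->B->L->A->refl->B->L'->E->R'->C->plug->C
Char 2 ('E'): step: R->0, L->4 (L advanced); E->plug->B->R->D->L->A->refl->B->L'->B->R'->C->plug->C
Char 3 ('A'): step: R->1, L=4; A->plug->D->R->E->L->G->refl->H->L'->A->R'->B->plug->E
Char 4 ('H'): step: R->2, L=4; H->plug->H->R->B->L->B->refl->A->L'->D->R'->C->plug->C
Char 5 ('H'): step: R->3, L=4; H->plug->H->R->G->L->F->refl->C->L'->F->R'->F->plug->F
Char 6 ('H'): step: R->4, L=4; H->plug->H->R->A->L->H->refl->G->L'->E->R'->E->plug->B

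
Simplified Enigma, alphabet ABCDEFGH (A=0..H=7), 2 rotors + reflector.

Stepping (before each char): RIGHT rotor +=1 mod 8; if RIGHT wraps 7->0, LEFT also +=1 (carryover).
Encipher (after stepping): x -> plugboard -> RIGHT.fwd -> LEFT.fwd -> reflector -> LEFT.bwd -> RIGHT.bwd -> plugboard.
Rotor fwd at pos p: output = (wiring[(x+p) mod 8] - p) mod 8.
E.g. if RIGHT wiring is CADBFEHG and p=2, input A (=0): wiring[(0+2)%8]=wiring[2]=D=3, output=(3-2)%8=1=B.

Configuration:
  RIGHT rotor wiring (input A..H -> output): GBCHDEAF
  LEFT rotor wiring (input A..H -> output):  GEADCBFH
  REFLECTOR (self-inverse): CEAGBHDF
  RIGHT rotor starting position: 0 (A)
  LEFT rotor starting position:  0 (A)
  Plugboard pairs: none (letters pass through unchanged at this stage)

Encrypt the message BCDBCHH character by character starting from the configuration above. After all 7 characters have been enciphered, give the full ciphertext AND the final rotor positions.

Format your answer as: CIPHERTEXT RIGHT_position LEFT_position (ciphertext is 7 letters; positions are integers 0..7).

Answer: HBCHBBG 7 0

Derivation:
Char 1 ('B'): step: R->1, L=0; B->plug->B->R->B->L->E->refl->B->L'->F->R'->H->plug->H
Char 2 ('C'): step: R->2, L=0; C->plug->C->R->B->L->E->refl->B->L'->F->R'->B->plug->B
Char 3 ('D'): step: R->3, L=0; D->plug->D->R->F->L->B->refl->E->L'->B->R'->C->plug->C
Char 4 ('B'): step: R->4, L=0; B->plug->B->R->A->L->G->refl->D->L'->D->R'->H->plug->H
Char 5 ('C'): step: R->5, L=0; C->plug->C->R->A->L->G->refl->D->L'->D->R'->B->plug->B
Char 6 ('H'): step: R->6, L=0; H->plug->H->R->G->L->F->refl->H->L'->H->R'->B->plug->B
Char 7 ('H'): step: R->7, L=0; H->plug->H->R->B->L->E->refl->B->L'->F->R'->G->plug->G
Final: ciphertext=HBCHBBG, RIGHT=7, LEFT=0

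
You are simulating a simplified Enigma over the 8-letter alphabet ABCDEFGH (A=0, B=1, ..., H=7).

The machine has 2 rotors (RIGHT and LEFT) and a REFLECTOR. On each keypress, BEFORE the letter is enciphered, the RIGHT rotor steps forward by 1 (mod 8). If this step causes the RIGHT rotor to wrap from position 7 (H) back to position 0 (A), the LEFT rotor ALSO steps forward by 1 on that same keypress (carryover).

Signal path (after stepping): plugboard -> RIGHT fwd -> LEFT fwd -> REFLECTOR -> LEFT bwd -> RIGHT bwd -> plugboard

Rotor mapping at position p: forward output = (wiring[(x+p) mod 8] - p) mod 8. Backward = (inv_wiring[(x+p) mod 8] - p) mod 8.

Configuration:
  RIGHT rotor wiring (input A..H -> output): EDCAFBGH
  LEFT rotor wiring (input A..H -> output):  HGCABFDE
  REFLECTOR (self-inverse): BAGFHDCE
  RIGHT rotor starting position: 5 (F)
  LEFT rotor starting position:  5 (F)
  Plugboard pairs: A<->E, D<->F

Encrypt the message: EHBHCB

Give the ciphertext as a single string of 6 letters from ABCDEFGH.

Char 1 ('E'): step: R->6, L=5; E->plug->A->R->A->L->A->refl->B->L'->E->R'->E->plug->A
Char 2 ('H'): step: R->7, L=5; H->plug->H->R->H->L->E->refl->H->L'->C->R'->G->plug->G
Char 3 ('B'): step: R->0, L->6 (L advanced); B->plug->B->R->D->L->A->refl->B->L'->C->R'->C->plug->C
Char 4 ('H'): step: R->1, L=6; H->plug->H->R->D->L->A->refl->B->L'->C->R'->A->plug->E
Char 5 ('C'): step: R->2, L=6; C->plug->C->R->D->L->A->refl->B->L'->C->R'->G->plug->G
Char 6 ('B'): step: R->3, L=6; B->plug->B->R->C->L->B->refl->A->L'->D->R'->D->plug->F

Answer: AGCEGF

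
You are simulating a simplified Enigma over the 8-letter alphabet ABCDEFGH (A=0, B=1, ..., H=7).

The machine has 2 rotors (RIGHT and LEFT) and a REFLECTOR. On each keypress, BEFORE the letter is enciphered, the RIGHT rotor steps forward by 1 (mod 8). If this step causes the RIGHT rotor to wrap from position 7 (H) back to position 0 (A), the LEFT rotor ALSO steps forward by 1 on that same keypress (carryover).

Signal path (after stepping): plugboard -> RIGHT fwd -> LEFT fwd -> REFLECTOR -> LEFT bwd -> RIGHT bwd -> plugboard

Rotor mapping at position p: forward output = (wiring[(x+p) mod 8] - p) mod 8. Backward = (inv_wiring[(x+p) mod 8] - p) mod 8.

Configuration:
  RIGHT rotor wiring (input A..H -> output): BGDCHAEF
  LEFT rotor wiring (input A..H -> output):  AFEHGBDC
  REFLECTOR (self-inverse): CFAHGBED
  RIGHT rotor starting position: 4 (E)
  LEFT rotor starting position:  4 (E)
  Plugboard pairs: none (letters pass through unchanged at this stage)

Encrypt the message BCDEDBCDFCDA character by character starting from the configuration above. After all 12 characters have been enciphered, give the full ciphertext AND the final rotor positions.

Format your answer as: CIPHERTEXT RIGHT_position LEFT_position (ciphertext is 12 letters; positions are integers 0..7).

Char 1 ('B'): step: R->5, L=4; B->plug->B->R->H->L->D->refl->H->L'->C->R'->H->plug->H
Char 2 ('C'): step: R->6, L=4; C->plug->C->R->D->L->G->refl->E->L'->E->R'->F->plug->F
Char 3 ('D'): step: R->7, L=4; D->plug->D->R->E->L->E->refl->G->L'->D->R'->E->plug->E
Char 4 ('E'): step: R->0, L->5 (L advanced); E->plug->E->R->H->L->B->refl->F->L'->C->R'->D->plug->D
Char 5 ('D'): step: R->1, L=5; D->plug->D->R->G->L->C->refl->A->L'->E->R'->G->plug->G
Char 6 ('B'): step: R->2, L=5; B->plug->B->R->A->L->E->refl->G->L'->B->R'->A->plug->A
Char 7 ('C'): step: R->3, L=5; C->plug->C->R->F->L->H->refl->D->L'->D->R'->G->plug->G
Char 8 ('D'): step: R->4, L=5; D->plug->D->R->B->L->G->refl->E->L'->A->R'->C->plug->C
Char 9 ('F'): step: R->5, L=5; F->plug->F->R->G->L->C->refl->A->L'->E->R'->D->plug->D
Char 10 ('C'): step: R->6, L=5; C->plug->C->R->D->L->D->refl->H->L'->F->R'->E->plug->E
Char 11 ('D'): step: R->7, L=5; D->plug->D->R->E->L->A->refl->C->L'->G->R'->A->plug->A
Char 12 ('A'): step: R->0, L->6 (L advanced); A->plug->A->R->B->L->E->refl->G->L'->E->R'->G->plug->G
Final: ciphertext=HFEDGAGCDEAG, RIGHT=0, LEFT=6

Answer: HFEDGAGCDEAG 0 6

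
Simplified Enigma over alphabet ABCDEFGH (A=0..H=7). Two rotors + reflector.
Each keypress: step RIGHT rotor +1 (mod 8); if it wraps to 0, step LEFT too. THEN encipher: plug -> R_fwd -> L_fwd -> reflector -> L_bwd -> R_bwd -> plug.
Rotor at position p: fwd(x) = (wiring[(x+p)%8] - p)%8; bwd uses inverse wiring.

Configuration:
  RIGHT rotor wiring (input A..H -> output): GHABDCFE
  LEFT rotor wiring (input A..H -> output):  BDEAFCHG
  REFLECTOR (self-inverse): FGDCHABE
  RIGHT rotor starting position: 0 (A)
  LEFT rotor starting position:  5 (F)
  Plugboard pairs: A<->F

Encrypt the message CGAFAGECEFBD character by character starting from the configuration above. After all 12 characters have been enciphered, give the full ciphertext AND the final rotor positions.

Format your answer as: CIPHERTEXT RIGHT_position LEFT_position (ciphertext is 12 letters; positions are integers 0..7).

Char 1 ('C'): step: R->1, L=5; C->plug->C->R->A->L->F->refl->A->L'->H->R'->B->plug->B
Char 2 ('G'): step: R->2, L=5; G->plug->G->R->E->L->G->refl->B->L'->C->R'->F->plug->A
Char 3 ('A'): step: R->3, L=5; A->plug->F->R->D->L->E->refl->H->L'->F->R'->H->plug->H
Char 4 ('F'): step: R->4, L=5; F->plug->A->R->H->L->A->refl->F->L'->A->R'->D->plug->D
Char 5 ('A'): step: R->5, L=5; A->plug->F->R->D->L->E->refl->H->L'->F->R'->A->plug->F
Char 6 ('G'): step: R->6, L=5; G->plug->G->R->F->L->H->refl->E->L'->D->R'->F->plug->A
Char 7 ('E'): step: R->7, L=5; E->plug->E->R->C->L->B->refl->G->L'->E->R'->F->plug->A
Char 8 ('C'): step: R->0, L->6 (L advanced); C->plug->C->R->A->L->B->refl->G->L'->E->R'->H->plug->H
Char 9 ('E'): step: R->1, L=6; E->plug->E->R->B->L->A->refl->F->L'->D->R'->G->plug->G
Char 10 ('F'): step: R->2, L=6; F->plug->A->R->G->L->H->refl->E->L'->H->R'->B->plug->B
Char 11 ('B'): step: R->3, L=6; B->plug->B->R->A->L->B->refl->G->L'->E->R'->G->plug->G
Char 12 ('D'): step: R->4, L=6; D->plug->D->R->A->L->B->refl->G->L'->E->R'->G->plug->G
Final: ciphertext=BAHDFAAHGBGG, RIGHT=4, LEFT=6

Answer: BAHDFAAHGBGG 4 6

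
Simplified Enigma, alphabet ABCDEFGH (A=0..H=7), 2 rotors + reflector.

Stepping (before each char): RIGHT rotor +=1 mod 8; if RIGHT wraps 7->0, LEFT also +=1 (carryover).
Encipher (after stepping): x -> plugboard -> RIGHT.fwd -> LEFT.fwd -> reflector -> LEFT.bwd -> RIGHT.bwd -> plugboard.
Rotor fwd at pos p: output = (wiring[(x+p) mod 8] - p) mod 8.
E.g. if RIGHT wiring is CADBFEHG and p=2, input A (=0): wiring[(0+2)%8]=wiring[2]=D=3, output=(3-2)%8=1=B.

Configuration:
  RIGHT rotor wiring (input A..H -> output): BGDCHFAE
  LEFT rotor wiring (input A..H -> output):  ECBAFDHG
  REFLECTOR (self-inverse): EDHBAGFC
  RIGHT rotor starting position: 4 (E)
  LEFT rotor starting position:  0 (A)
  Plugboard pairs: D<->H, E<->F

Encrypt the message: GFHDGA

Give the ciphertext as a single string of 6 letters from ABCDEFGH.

Char 1 ('G'): step: R->5, L=0; G->plug->G->R->F->L->D->refl->B->L'->C->R'->H->plug->D
Char 2 ('F'): step: R->6, L=0; F->plug->E->R->F->L->D->refl->B->L'->C->R'->A->plug->A
Char 3 ('H'): step: R->7, L=0; H->plug->D->R->E->L->F->refl->G->L'->H->R'->C->plug->C
Char 4 ('D'): step: R->0, L->1 (L advanced); D->plug->H->R->E->L->C->refl->H->L'->C->R'->D->plug->H
Char 5 ('G'): step: R->1, L=1; G->plug->G->R->D->L->E->refl->A->L'->B->R'->C->plug->C
Char 6 ('A'): step: R->2, L=1; A->plug->A->R->B->L->A->refl->E->L'->D->R'->D->plug->H

Answer: DACHCH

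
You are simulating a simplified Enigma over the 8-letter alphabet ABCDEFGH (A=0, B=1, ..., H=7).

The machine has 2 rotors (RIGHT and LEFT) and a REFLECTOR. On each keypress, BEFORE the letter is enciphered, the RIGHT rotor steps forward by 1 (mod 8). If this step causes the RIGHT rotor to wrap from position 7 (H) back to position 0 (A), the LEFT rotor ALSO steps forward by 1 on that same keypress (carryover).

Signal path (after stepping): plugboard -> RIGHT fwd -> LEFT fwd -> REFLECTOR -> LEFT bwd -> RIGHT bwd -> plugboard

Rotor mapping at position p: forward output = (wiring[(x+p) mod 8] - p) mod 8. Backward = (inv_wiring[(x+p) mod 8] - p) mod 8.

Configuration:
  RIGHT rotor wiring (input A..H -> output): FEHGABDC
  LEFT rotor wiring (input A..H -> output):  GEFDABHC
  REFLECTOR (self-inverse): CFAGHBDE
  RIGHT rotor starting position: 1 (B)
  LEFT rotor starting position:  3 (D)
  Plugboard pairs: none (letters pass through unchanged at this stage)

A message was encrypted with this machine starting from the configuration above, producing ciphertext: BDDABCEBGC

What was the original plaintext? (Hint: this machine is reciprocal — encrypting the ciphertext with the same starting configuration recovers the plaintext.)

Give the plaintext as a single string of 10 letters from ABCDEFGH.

Answer: GEEHHGCGHG

Derivation:
Char 1 ('B'): step: R->2, L=3; B->plug->B->R->E->L->H->refl->E->L'->D->R'->G->plug->G
Char 2 ('D'): step: R->3, L=3; D->plug->D->R->A->L->A->refl->C->L'->H->R'->E->plug->E
Char 3 ('D'): step: R->4, L=3; D->plug->D->R->G->L->B->refl->F->L'->B->R'->E->plug->E
Char 4 ('A'): step: R->5, L=3; A->plug->A->R->E->L->H->refl->E->L'->D->R'->H->plug->H
Char 5 ('B'): step: R->6, L=3; B->plug->B->R->E->L->H->refl->E->L'->D->R'->H->plug->H
Char 6 ('C'): step: R->7, L=3; C->plug->C->R->F->L->D->refl->G->L'->C->R'->G->plug->G
Char 7 ('E'): step: R->0, L->4 (L advanced); E->plug->E->R->A->L->E->refl->H->L'->H->R'->C->plug->C
Char 8 ('B'): step: R->1, L=4; B->plug->B->R->G->L->B->refl->F->L'->B->R'->G->plug->G
Char 9 ('G'): step: R->2, L=4; G->plug->G->R->D->L->G->refl->D->L'->C->R'->H->plug->H
Char 10 ('C'): step: R->3, L=4; C->plug->C->R->G->L->B->refl->F->L'->B->R'->G->plug->G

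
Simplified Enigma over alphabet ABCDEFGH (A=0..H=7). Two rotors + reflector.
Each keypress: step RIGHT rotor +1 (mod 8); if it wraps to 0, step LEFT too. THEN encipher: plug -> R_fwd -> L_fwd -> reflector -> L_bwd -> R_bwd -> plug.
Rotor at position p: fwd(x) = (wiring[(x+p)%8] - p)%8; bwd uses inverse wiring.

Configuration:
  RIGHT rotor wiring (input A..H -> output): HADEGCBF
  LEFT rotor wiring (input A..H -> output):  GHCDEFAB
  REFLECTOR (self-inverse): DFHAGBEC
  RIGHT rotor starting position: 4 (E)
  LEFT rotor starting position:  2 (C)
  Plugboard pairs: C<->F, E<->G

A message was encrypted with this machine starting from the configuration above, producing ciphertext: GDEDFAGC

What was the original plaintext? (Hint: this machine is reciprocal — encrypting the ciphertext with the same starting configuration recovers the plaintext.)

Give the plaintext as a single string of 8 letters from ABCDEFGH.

Char 1 ('G'): step: R->5, L=2; G->plug->E->R->D->L->D->refl->A->L'->A->R'->C->plug->F
Char 2 ('D'): step: R->6, L=2; D->plug->D->R->C->L->C->refl->H->L'->F->R'->E->plug->G
Char 3 ('E'): step: R->7, L=2; E->plug->G->R->D->L->D->refl->A->L'->A->R'->B->plug->B
Char 4 ('D'): step: R->0, L->3 (L advanced); D->plug->D->R->E->L->G->refl->E->L'->G->R'->E->plug->G
Char 5 ('F'): step: R->1, L=3; F->plug->C->R->D->L->F->refl->B->L'->B->R'->E->plug->G
Char 6 ('A'): step: R->2, L=3; A->plug->A->R->B->L->B->refl->F->L'->D->R'->F->plug->C
Char 7 ('G'): step: R->3, L=3; G->plug->E->R->C->L->C->refl->H->L'->H->R'->C->plug->F
Char 8 ('C'): step: R->4, L=3; C->plug->F->R->E->L->G->refl->E->L'->G->R'->B->plug->B

Answer: FGBGGCFB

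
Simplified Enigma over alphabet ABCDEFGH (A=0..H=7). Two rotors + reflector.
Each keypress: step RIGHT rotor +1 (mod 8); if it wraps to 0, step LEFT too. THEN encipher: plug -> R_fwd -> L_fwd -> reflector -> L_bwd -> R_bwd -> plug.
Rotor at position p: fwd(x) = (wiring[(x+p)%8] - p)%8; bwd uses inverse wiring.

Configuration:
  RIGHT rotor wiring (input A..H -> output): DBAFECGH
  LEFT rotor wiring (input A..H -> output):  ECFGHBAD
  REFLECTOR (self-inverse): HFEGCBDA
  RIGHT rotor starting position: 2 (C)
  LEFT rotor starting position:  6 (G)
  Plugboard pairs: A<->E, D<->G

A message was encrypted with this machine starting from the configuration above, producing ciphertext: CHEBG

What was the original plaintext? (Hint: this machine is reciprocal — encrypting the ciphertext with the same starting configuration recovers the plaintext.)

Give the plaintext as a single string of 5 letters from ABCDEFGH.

Char 1 ('C'): step: R->3, L=6; C->plug->C->R->H->L->D->refl->G->L'->C->R'->A->plug->E
Char 2 ('H'): step: R->4, L=6; H->plug->H->R->B->L->F->refl->B->L'->G->R'->B->plug->B
Char 3 ('E'): step: R->5, L=6; E->plug->A->R->F->L->A->refl->H->L'->E->R'->E->plug->A
Char 4 ('B'): step: R->6, L=6; B->plug->B->R->B->L->F->refl->B->L'->G->R'->G->plug->D
Char 5 ('G'): step: R->7, L=6; G->plug->D->R->B->L->F->refl->B->L'->G->R'->E->plug->A

Answer: EBADA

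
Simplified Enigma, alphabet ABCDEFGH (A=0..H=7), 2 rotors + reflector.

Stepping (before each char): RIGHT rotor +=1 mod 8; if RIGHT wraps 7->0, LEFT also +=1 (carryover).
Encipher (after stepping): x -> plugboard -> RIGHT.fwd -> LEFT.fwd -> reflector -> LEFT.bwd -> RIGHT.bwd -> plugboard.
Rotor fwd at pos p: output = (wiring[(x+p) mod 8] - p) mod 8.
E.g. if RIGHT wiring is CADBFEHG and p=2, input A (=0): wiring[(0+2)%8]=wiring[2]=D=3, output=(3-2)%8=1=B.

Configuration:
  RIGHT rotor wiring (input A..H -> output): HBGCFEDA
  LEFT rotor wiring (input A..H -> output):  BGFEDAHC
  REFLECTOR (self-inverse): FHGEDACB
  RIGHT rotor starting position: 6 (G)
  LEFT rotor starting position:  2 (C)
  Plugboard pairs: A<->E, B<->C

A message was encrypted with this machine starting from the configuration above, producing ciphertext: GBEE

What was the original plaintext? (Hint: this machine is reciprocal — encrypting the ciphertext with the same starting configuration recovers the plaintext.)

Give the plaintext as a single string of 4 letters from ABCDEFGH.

Answer: HGDC

Derivation:
Char 1 ('G'): step: R->7, L=2; G->plug->G->R->F->L->A->refl->F->L'->E->R'->H->plug->H
Char 2 ('B'): step: R->0, L->3 (L advanced); B->plug->C->R->G->L->D->refl->E->L'->D->R'->G->plug->G
Char 3 ('E'): step: R->1, L=3; E->plug->A->R->A->L->B->refl->H->L'->E->R'->D->plug->D
Char 4 ('E'): step: R->2, L=3; E->plug->A->R->E->L->H->refl->B->L'->A->R'->B->plug->C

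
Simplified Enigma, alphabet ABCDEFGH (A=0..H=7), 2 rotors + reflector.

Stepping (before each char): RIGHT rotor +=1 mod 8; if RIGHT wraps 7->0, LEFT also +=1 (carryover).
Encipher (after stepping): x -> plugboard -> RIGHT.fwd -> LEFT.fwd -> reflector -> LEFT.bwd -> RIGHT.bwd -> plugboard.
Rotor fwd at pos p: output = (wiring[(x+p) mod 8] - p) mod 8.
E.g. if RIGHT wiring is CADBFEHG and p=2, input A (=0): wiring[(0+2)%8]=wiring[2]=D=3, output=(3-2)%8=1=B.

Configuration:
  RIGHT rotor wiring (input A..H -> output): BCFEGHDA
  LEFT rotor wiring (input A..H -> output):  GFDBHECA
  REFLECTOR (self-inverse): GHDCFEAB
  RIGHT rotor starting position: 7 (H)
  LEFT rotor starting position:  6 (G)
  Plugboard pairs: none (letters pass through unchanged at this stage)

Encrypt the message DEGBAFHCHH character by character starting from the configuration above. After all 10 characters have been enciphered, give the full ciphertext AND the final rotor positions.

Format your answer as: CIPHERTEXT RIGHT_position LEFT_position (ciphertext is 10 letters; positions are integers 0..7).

Answer: FCCFEHGDFG 1 0

Derivation:
Char 1 ('D'): step: R->0, L->7 (L advanced); D->plug->D->R->E->L->C->refl->D->L'->H->R'->F->plug->F
Char 2 ('E'): step: R->1, L=7; E->plug->E->R->G->L->F->refl->E->L'->D->R'->C->plug->C
Char 3 ('G'): step: R->2, L=7; G->plug->G->R->H->L->D->refl->C->L'->E->R'->C->plug->C
Char 4 ('B'): step: R->3, L=7; B->plug->B->R->D->L->E->refl->F->L'->G->R'->F->plug->F
Char 5 ('A'): step: R->4, L=7; A->plug->A->R->C->L->G->refl->A->L'->F->R'->E->plug->E
Char 6 ('F'): step: R->5, L=7; F->plug->F->R->A->L->B->refl->H->L'->B->R'->H->plug->H
Char 7 ('H'): step: R->6, L=7; H->plug->H->R->B->L->H->refl->B->L'->A->R'->G->plug->G
Char 8 ('C'): step: R->7, L=7; C->plug->C->R->D->L->E->refl->F->L'->G->R'->D->plug->D
Char 9 ('H'): step: R->0, L->0 (L advanced); H->plug->H->R->A->L->G->refl->A->L'->H->R'->F->plug->F
Char 10 ('H'): step: R->1, L=0; H->plug->H->R->A->L->G->refl->A->L'->H->R'->G->plug->G
Final: ciphertext=FCCFEHGDFG, RIGHT=1, LEFT=0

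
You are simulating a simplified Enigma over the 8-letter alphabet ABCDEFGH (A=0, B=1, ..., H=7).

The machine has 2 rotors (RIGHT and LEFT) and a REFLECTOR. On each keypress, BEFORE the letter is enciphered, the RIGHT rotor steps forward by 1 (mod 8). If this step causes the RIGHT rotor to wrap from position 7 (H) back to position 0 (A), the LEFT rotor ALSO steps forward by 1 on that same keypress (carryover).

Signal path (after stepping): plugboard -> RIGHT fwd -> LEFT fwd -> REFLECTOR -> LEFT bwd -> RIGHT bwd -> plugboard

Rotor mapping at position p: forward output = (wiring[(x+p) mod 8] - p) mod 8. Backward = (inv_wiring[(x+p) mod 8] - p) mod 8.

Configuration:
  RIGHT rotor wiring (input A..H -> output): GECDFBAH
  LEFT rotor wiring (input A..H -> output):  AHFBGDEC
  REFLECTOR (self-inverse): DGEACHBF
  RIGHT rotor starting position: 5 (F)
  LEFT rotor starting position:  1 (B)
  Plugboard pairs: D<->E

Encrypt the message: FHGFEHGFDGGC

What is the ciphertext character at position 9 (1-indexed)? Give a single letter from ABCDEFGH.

Char 1 ('F'): step: R->6, L=1; F->plug->F->R->F->L->D->refl->A->L'->C->R'->A->plug->A
Char 2 ('H'): step: R->7, L=1; H->plug->H->R->B->L->E->refl->C->L'->E->R'->E->plug->D
Char 3 ('G'): step: R->0, L->2 (L advanced); G->plug->G->R->A->L->D->refl->A->L'->F->R'->E->plug->D
Char 4 ('F'): step: R->1, L=2; F->plug->F->R->H->L->F->refl->H->L'->B->R'->B->plug->B
Char 5 ('E'): step: R->2, L=2; E->plug->D->R->H->L->F->refl->H->L'->B->R'->B->plug->B
Char 6 ('H'): step: R->3, L=2; H->plug->H->R->H->L->F->refl->H->L'->B->R'->G->plug->G
Char 7 ('G'): step: R->4, L=2; G->plug->G->R->G->L->G->refl->B->L'->D->R'->D->plug->E
Char 8 ('F'): step: R->5, L=2; F->plug->F->R->F->L->A->refl->D->L'->A->R'->H->plug->H
Char 9 ('D'): step: R->6, L=2; D->plug->E->R->E->L->C->refl->E->L'->C->R'->A->plug->A

A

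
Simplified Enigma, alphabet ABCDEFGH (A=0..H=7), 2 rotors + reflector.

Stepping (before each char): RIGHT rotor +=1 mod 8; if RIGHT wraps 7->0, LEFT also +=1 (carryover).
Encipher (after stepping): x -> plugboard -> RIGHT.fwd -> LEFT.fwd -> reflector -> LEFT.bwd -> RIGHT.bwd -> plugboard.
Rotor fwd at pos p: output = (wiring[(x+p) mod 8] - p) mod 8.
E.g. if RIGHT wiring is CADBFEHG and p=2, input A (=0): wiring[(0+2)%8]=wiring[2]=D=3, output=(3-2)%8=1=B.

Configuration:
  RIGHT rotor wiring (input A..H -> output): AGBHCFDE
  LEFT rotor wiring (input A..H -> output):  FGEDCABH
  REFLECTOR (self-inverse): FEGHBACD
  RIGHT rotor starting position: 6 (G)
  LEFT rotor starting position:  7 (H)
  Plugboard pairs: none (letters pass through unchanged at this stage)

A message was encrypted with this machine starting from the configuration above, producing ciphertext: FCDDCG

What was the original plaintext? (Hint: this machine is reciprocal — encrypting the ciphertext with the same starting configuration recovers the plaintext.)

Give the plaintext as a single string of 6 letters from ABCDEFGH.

Answer: EHEAHD

Derivation:
Char 1 ('F'): step: R->7, L=7; F->plug->F->R->D->L->F->refl->A->L'->A->R'->E->plug->E
Char 2 ('C'): step: R->0, L->0 (L advanced); C->plug->C->R->B->L->G->refl->C->L'->E->R'->H->plug->H
Char 3 ('D'): step: R->1, L=0; D->plug->D->R->B->L->G->refl->C->L'->E->R'->E->plug->E
Char 4 ('D'): step: R->2, L=0; D->plug->D->R->D->L->D->refl->H->L'->H->R'->A->plug->A
Char 5 ('C'): step: R->3, L=0; C->plug->C->R->C->L->E->refl->B->L'->G->R'->H->plug->H
Char 6 ('G'): step: R->4, L=0; G->plug->G->R->F->L->A->refl->F->L'->A->R'->D->plug->D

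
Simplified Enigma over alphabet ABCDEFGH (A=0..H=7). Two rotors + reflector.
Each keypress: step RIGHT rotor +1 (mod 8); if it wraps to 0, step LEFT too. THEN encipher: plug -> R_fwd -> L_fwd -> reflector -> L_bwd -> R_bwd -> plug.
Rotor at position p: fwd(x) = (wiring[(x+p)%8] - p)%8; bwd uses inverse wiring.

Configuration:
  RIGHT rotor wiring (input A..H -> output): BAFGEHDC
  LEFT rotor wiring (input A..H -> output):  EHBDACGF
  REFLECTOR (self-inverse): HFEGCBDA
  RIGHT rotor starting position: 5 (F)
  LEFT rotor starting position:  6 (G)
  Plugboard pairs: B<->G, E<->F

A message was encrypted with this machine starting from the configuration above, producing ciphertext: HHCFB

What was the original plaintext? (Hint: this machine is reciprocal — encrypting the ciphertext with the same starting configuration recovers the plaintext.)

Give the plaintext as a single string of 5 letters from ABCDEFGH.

Answer: EGAHC

Derivation:
Char 1 ('H'): step: R->6, L=6; H->plug->H->R->B->L->H->refl->A->L'->A->R'->F->plug->E
Char 2 ('H'): step: R->7, L=6; H->plug->H->R->E->L->D->refl->G->L'->C->R'->B->plug->G
Char 3 ('C'): step: R->0, L->7 (L advanced); C->plug->C->R->F->L->B->refl->F->L'->B->R'->A->plug->A
Char 4 ('F'): step: R->1, L=7; F->plug->E->R->G->L->D->refl->G->L'->A->R'->H->plug->H
Char 5 ('B'): step: R->2, L=7; B->plug->G->R->H->L->H->refl->A->L'->C->R'->C->plug->C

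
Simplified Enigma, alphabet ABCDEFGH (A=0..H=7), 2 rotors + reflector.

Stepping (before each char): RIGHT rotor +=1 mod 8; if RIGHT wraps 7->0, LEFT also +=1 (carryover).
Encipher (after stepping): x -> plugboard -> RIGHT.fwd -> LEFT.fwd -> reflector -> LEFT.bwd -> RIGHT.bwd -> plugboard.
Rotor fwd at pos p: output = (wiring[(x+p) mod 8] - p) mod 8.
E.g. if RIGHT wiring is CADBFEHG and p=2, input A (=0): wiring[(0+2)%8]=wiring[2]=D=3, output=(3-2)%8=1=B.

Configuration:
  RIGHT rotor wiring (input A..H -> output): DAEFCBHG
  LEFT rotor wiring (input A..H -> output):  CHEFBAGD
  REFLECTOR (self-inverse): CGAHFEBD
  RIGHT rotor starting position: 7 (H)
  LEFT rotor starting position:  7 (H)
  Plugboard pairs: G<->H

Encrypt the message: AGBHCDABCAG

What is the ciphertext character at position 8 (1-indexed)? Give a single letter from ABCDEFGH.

Char 1 ('A'): step: R->0, L->0 (L advanced); A->plug->A->R->D->L->F->refl->E->L'->C->R'->E->plug->E
Char 2 ('G'): step: R->1, L=0; G->plug->H->R->C->L->E->refl->F->L'->D->R'->B->plug->B
Char 3 ('B'): step: R->2, L=0; B->plug->B->R->D->L->F->refl->E->L'->C->R'->A->plug->A
Char 4 ('H'): step: R->3, L=0; H->plug->G->R->F->L->A->refl->C->L'->A->R'->F->plug->F
Char 5 ('C'): step: R->4, L=0; C->plug->C->R->D->L->F->refl->E->L'->C->R'->D->plug->D
Char 6 ('D'): step: R->5, L=0; D->plug->D->R->G->L->G->refl->B->L'->E->R'->A->plug->A
Char 7 ('A'): step: R->6, L=0; A->plug->A->R->B->L->H->refl->D->L'->H->R'->F->plug->F
Char 8 ('B'): step: R->7, L=0; B->plug->B->R->E->L->B->refl->G->L'->G->R'->E->plug->E

E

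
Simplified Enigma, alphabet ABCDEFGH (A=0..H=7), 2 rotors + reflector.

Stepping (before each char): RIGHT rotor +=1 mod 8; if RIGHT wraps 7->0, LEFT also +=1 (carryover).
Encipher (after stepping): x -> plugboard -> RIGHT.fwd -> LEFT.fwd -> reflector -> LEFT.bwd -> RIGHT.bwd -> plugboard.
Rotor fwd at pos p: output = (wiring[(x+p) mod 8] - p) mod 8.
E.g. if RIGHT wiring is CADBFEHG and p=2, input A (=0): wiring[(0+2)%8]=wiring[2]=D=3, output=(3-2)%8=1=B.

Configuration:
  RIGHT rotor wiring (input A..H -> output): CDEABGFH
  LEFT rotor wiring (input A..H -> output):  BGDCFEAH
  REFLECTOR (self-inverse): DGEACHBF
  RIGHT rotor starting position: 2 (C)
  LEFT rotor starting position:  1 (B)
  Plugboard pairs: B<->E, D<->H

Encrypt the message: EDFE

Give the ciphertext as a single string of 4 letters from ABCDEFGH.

Char 1 ('E'): step: R->3, L=1; E->plug->B->R->G->L->G->refl->B->L'->C->R'->D->plug->H
Char 2 ('D'): step: R->4, L=1; D->plug->H->R->E->L->D->refl->A->L'->H->R'->F->plug->F
Char 3 ('F'): step: R->5, L=1; F->plug->F->R->H->L->A->refl->D->L'->E->R'->H->plug->D
Char 4 ('E'): step: R->6, L=1; E->plug->B->R->B->L->C->refl->E->L'->D->R'->G->plug->G

Answer: HFDG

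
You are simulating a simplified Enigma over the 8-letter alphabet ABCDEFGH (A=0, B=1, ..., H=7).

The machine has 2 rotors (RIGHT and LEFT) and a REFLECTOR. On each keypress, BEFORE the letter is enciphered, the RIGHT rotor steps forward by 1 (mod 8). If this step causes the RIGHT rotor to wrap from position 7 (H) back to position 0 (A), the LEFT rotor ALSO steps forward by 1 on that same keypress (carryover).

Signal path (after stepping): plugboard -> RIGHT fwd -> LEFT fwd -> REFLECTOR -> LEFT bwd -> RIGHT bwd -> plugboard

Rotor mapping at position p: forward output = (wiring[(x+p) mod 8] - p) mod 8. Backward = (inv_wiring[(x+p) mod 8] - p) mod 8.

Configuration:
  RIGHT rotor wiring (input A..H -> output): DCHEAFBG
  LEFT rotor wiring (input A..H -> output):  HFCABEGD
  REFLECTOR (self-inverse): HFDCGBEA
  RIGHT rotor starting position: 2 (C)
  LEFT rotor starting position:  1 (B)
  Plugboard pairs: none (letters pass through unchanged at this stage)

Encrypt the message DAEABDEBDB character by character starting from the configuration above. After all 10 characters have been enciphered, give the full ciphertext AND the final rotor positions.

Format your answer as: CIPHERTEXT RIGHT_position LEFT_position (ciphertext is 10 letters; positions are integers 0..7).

Answer: HFCGGGAHBA 4 2

Derivation:
Char 1 ('D'): step: R->3, L=1; D->plug->D->R->G->L->C->refl->D->L'->E->R'->H->plug->H
Char 2 ('A'): step: R->4, L=1; A->plug->A->R->E->L->D->refl->C->L'->G->R'->F->plug->F
Char 3 ('E'): step: R->5, L=1; E->plug->E->R->F->L->F->refl->B->L'->B->R'->C->plug->C
Char 4 ('A'): step: R->6, L=1; A->plug->A->R->D->L->A->refl->H->L'->C->R'->G->plug->G
Char 5 ('B'): step: R->7, L=1; B->plug->B->R->E->L->D->refl->C->L'->G->R'->G->plug->G
Char 6 ('D'): step: R->0, L->2 (L advanced); D->plug->D->R->E->L->E->refl->G->L'->B->R'->G->plug->G
Char 7 ('E'): step: R->1, L=2; E->plug->E->R->E->L->E->refl->G->L'->B->R'->A->plug->A
Char 8 ('B'): step: R->2, L=2; B->plug->B->R->C->L->H->refl->A->L'->A->R'->H->plug->H
Char 9 ('D'): step: R->3, L=2; D->plug->D->R->G->L->F->refl->B->L'->F->R'->B->plug->B
Char 10 ('B'): step: R->4, L=2; B->plug->B->R->B->L->G->refl->E->L'->E->R'->A->plug->A
Final: ciphertext=HFCGGGAHBA, RIGHT=4, LEFT=2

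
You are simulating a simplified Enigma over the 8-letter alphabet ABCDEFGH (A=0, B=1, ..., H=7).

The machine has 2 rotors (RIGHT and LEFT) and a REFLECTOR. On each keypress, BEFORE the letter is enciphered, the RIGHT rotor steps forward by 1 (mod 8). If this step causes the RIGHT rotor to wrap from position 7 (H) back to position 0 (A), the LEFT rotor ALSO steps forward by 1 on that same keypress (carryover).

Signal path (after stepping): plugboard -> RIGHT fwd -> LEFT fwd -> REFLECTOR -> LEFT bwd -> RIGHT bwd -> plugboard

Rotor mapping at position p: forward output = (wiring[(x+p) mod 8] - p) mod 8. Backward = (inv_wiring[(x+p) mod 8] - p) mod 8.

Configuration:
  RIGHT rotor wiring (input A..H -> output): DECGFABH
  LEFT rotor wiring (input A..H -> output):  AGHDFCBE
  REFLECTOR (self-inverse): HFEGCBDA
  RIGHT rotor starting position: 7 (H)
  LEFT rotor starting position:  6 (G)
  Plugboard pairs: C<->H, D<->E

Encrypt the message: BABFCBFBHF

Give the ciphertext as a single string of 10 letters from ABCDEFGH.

Answer: CCDGEDBDFC

Derivation:
Char 1 ('B'): step: R->0, L->7 (L advanced); B->plug->B->R->E->L->E->refl->C->L'->H->R'->H->plug->C
Char 2 ('A'): step: R->1, L=7; A->plug->A->R->D->L->A->refl->H->L'->C->R'->H->plug->C
Char 3 ('B'): step: R->2, L=7; B->plug->B->R->E->L->E->refl->C->L'->H->R'->E->plug->D
Char 4 ('F'): step: R->3, L=7; F->plug->F->R->A->L->F->refl->B->L'->B->R'->G->plug->G
Char 5 ('C'): step: R->4, L=7; C->plug->H->R->C->L->H->refl->A->L'->D->R'->D->plug->E
Char 6 ('B'): step: R->5, L=7; B->plug->B->R->E->L->E->refl->C->L'->H->R'->E->plug->D
Char 7 ('F'): step: R->6, L=7; F->plug->F->R->A->L->F->refl->B->L'->B->R'->B->plug->B
Char 8 ('B'): step: R->7, L=7; B->plug->B->R->E->L->E->refl->C->L'->H->R'->E->plug->D
Char 9 ('H'): step: R->0, L->0 (L advanced); H->plug->C->R->C->L->H->refl->A->L'->A->R'->F->plug->F
Char 10 ('F'): step: R->1, L=0; F->plug->F->R->A->L->A->refl->H->L'->C->R'->H->plug->C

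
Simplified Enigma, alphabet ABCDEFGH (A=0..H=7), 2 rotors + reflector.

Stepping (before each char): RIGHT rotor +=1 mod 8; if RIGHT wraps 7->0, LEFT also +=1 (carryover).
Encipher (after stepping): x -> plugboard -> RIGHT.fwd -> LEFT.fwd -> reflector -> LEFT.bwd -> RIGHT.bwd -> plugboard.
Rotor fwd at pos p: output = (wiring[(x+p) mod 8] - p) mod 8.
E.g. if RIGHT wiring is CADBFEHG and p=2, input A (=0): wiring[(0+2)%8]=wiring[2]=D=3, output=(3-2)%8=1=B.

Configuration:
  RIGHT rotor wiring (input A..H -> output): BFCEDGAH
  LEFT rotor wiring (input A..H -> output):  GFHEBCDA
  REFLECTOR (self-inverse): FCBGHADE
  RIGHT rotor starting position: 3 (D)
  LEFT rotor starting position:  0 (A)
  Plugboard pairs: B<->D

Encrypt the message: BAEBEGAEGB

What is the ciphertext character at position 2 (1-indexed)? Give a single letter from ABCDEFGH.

Char 1 ('B'): step: R->4, L=0; B->plug->D->R->D->L->E->refl->H->L'->C->R'->B->plug->D
Char 2 ('A'): step: R->5, L=0; A->plug->A->R->B->L->F->refl->A->L'->H->R'->G->plug->G

G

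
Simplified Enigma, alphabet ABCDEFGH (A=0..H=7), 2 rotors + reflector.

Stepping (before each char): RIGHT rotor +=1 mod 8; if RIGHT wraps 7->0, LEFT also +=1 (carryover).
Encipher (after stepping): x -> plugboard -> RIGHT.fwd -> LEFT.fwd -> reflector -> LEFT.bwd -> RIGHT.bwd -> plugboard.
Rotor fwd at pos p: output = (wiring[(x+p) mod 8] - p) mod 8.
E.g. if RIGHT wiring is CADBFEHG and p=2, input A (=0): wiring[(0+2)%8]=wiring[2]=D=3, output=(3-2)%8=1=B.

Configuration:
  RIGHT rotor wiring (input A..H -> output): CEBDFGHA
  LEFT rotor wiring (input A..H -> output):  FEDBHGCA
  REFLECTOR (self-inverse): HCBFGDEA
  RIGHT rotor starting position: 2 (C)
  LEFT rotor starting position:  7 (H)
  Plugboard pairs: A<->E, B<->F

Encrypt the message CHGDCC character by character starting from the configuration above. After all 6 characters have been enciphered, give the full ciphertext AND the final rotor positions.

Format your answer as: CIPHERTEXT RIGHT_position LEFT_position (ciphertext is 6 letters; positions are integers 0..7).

Char 1 ('C'): step: R->3, L=7; C->plug->C->R->D->L->E->refl->G->L'->B->R'->G->plug->G
Char 2 ('H'): step: R->4, L=7; H->plug->H->R->H->L->D->refl->F->L'->C->R'->B->plug->F
Char 3 ('G'): step: R->5, L=7; G->plug->G->R->G->L->H->refl->A->L'->F->R'->D->plug->D
Char 4 ('D'): step: R->6, L=7; D->plug->D->R->G->L->H->refl->A->L'->F->R'->F->plug->B
Char 5 ('C'): step: R->7, L=7; C->plug->C->R->F->L->A->refl->H->L'->G->R'->F->plug->B
Char 6 ('C'): step: R->0, L->0 (L advanced); C->plug->C->R->B->L->E->refl->G->L'->F->R'->E->plug->A
Final: ciphertext=GFDBBA, RIGHT=0, LEFT=0

Answer: GFDBBA 0 0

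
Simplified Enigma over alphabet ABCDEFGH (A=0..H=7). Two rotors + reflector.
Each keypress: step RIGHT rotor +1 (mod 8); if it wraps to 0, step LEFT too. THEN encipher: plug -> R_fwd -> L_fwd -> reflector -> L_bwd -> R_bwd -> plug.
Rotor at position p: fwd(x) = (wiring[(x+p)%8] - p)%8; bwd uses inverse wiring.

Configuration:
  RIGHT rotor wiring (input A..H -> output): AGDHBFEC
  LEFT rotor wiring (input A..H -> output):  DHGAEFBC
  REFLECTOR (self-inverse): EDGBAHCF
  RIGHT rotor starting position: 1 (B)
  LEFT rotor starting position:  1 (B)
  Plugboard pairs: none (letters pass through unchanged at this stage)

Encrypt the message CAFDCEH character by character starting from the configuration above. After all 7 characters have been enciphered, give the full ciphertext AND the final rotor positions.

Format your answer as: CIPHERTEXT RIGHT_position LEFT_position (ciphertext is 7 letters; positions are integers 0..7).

Char 1 ('C'): step: R->2, L=1; C->plug->C->R->H->L->C->refl->G->L'->A->R'->F->plug->F
Char 2 ('A'): step: R->3, L=1; A->plug->A->R->E->L->E->refl->A->L'->F->R'->F->plug->F
Char 3 ('F'): step: R->4, L=1; F->plug->F->R->C->L->H->refl->F->L'->B->R'->B->plug->B
Char 4 ('D'): step: R->5, L=1; D->plug->D->R->D->L->D->refl->B->L'->G->R'->F->plug->F
Char 5 ('C'): step: R->6, L=1; C->plug->C->R->C->L->H->refl->F->L'->B->R'->F->plug->F
Char 6 ('E'): step: R->7, L=1; E->plug->E->R->A->L->G->refl->C->L'->H->R'->C->plug->C
Char 7 ('H'): step: R->0, L->2 (L advanced); H->plug->H->R->C->L->C->refl->G->L'->B->R'->E->plug->E
Final: ciphertext=FFBFFCE, RIGHT=0, LEFT=2

Answer: FFBFFCE 0 2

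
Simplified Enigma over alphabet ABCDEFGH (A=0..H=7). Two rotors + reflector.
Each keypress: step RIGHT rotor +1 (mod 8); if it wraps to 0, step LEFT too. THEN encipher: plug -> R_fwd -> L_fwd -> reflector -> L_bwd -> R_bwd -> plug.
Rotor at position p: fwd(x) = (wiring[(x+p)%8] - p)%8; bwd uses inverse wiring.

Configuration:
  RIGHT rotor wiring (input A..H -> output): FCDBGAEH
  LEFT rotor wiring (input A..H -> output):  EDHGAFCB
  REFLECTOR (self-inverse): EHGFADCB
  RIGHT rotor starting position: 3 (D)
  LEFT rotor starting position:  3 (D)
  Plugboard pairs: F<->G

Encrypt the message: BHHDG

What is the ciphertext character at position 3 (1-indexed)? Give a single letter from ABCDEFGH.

Char 1 ('B'): step: R->4, L=3; B->plug->B->R->E->L->G->refl->C->L'->C->R'->A->plug->A
Char 2 ('H'): step: R->5, L=3; H->plug->H->R->B->L->F->refl->D->L'->A->R'->D->plug->D
Char 3 ('H'): step: R->6, L=3; H->plug->H->R->C->L->C->refl->G->L'->E->R'->D->plug->D

D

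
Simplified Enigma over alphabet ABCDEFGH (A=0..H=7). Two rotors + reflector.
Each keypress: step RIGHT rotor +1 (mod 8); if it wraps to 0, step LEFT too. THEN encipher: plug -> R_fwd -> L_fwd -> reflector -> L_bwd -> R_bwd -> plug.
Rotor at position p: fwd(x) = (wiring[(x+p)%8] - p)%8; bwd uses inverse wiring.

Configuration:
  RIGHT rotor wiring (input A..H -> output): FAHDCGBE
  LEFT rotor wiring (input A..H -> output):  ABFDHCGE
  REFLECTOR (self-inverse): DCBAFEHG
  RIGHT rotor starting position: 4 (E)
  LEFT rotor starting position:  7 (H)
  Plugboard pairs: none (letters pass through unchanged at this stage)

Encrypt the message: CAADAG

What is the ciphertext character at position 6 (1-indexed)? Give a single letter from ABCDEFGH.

Char 1 ('C'): step: R->5, L=7; C->plug->C->R->H->L->H->refl->G->L'->D->R'->E->plug->E
Char 2 ('A'): step: R->6, L=7; A->plug->A->R->D->L->G->refl->H->L'->H->R'->C->plug->C
Char 3 ('A'): step: R->7, L=7; A->plug->A->R->F->L->A->refl->D->L'->G->R'->B->plug->B
Char 4 ('D'): step: R->0, L->0 (L advanced); D->plug->D->R->D->L->D->refl->A->L'->A->R'->B->plug->B
Char 5 ('A'): step: R->1, L=0; A->plug->A->R->H->L->E->refl->F->L'->C->R'->C->plug->C
Char 6 ('G'): step: R->2, L=0; G->plug->G->R->D->L->D->refl->A->L'->A->R'->C->plug->C

C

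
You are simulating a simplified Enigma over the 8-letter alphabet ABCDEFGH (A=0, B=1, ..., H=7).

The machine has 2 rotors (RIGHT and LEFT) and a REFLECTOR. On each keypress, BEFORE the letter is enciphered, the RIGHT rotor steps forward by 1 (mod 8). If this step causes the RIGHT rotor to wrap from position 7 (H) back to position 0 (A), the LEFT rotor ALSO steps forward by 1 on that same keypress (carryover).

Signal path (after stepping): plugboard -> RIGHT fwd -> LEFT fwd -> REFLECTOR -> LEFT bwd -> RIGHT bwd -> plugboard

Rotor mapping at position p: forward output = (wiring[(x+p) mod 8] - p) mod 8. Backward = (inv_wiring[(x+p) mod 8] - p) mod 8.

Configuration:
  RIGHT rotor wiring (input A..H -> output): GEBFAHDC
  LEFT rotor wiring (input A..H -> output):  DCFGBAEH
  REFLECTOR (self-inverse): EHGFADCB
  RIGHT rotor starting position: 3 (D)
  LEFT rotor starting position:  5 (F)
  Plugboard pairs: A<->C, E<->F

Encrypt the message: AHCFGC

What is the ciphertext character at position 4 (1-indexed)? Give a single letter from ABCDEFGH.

Char 1 ('A'): step: R->4, L=5; A->plug->C->R->H->L->E->refl->A->L'->F->R'->G->plug->G
Char 2 ('H'): step: R->5, L=5; H->plug->H->R->D->L->G->refl->C->L'->C->R'->A->plug->C
Char 3 ('C'): step: R->6, L=5; C->plug->A->R->F->L->A->refl->E->L'->H->R'->F->plug->E
Char 4 ('F'): step: R->7, L=5; F->plug->E->R->G->L->B->refl->H->L'->B->R'->F->plug->E

E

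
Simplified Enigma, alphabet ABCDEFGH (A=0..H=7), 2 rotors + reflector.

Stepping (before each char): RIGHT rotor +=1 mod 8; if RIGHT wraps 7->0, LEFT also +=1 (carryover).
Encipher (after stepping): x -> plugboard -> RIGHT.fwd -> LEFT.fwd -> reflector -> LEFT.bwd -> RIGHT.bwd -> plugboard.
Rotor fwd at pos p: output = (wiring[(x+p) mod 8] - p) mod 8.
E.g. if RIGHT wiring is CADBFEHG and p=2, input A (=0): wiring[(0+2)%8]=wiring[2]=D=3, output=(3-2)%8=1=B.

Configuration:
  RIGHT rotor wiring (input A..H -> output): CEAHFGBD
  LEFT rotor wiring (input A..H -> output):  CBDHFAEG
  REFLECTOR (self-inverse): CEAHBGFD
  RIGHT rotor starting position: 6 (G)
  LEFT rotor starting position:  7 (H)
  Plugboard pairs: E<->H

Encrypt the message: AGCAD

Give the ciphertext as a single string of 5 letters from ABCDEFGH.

Char 1 ('A'): step: R->7, L=7; A->plug->A->R->E->L->A->refl->C->L'->C->R'->H->plug->E
Char 2 ('G'): step: R->0, L->0 (L advanced); G->plug->G->R->B->L->B->refl->E->L'->G->R'->F->plug->F
Char 3 ('C'): step: R->1, L=0; C->plug->C->R->G->L->E->refl->B->L'->B->R'->H->plug->E
Char 4 ('A'): step: R->2, L=0; A->plug->A->R->G->L->E->refl->B->L'->B->R'->F->plug->F
Char 5 ('D'): step: R->3, L=0; D->plug->D->R->G->L->E->refl->B->L'->B->R'->G->plug->G

Answer: EFEFG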